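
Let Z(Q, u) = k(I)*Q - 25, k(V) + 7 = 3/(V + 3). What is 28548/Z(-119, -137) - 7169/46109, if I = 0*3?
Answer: 100875407/2443777 ≈ 41.279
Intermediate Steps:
I = 0
k(V) = -7 + 3/(3 + V) (k(V) = -7 + 3/(V + 3) = -7 + 3/(3 + V))
Z(Q, u) = -25 - 6*Q (Z(Q, u) = ((-18 - 7*0)/(3 + 0))*Q - 25 = ((-18 + 0)/3)*Q - 25 = ((1/3)*(-18))*Q - 25 = -6*Q - 25 = -25 - 6*Q)
28548/Z(-119, -137) - 7169/46109 = 28548/(-25 - 6*(-119)) - 7169/46109 = 28548/(-25 + 714) - 7169*1/46109 = 28548/689 - 7169/46109 = 28548*(1/689) - 7169/46109 = 2196/53 - 7169/46109 = 100875407/2443777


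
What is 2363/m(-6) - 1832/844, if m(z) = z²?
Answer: 482105/7596 ≈ 63.468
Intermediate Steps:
2363/m(-6) - 1832/844 = 2363/((-6)²) - 1832/844 = 2363/36 - 1832*1/844 = 2363*(1/36) - 458/211 = 2363/36 - 458/211 = 482105/7596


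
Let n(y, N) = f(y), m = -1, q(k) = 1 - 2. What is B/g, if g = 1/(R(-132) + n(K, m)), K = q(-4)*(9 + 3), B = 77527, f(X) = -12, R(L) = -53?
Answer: -5039255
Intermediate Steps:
q(k) = -1
K = -12 (K = -(9 + 3) = -1*12 = -12)
n(y, N) = -12
g = -1/65 (g = 1/(-53 - 12) = 1/(-65) = -1/65 ≈ -0.015385)
B/g = 77527/(-1/65) = 77527*(-65) = -5039255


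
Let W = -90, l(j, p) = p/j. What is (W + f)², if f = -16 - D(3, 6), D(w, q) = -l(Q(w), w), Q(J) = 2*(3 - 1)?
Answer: 177241/16 ≈ 11078.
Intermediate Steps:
Q(J) = 4 (Q(J) = 2*2 = 4)
D(w, q) = -w/4
f = -61/4 (f = -16 - (-1)*3/4 = -16 - 1*(-¾) = -16 + ¾ = -61/4 ≈ -15.250)
(W + f)² = (-90 - 61/4)² = (-421/4)² = 177241/16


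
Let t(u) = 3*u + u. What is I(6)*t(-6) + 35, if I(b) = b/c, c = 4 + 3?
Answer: 101/7 ≈ 14.429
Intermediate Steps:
c = 7
I(b) = b/7
t(u) = 4*u
I(6)*t(-6) + 35 = ((1/7)*6)*(4*(-6)) + 35 = (6/7)*(-24) + 35 = -144/7 + 35 = 101/7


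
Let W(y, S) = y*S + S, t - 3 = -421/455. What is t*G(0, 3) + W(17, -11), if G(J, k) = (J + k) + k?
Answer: -84426/455 ≈ -185.55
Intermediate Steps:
G(J, k) = J + 2*k
t = 944/455 (t = 3 - 421/455 = 944/455 ≈ 2.0747)
W(y, S) = S + S*y (W(y, S) = S*y + S = S + S*y)
t*G(0, 3) + W(17, -11) = 944*(0 + 2*3)/455 - 11*(1 + 17) = 944*(0 + 6)/455 - 11*18 = (944/455)*6 - 198 = 5664/455 - 198 = -84426/455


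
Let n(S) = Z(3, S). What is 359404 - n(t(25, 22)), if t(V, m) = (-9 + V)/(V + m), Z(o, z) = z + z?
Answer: 16891956/47 ≈ 3.5940e+5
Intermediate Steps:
Z(o, z) = 2*z
t(V, m) = (-9 + V)/(V + m)
n(S) = 2*S
359404 - n(t(25, 22)) = 359404 - 2*(-9 + 25)/(25 + 22) = 359404 - 2*16/47 = 359404 - 1*32/47 = 359404 - 32/47 = 16891956/47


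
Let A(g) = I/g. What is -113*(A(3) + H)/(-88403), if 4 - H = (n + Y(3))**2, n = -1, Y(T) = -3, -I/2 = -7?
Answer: -2486/265209 ≈ -0.0093737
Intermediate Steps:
I = 14 (I = -2*(-7) = 14)
A(g) = 14/g
H = -12 (H = 4 - (-1 - 3)**2 = 4 - 1*(-4)**2 = 4 - 1*16 = 4 - 16 = -12)
-113*(A(3) + H)/(-88403) = -113*(14/3 - 12)/(-88403) = -113*(14*(1/3) - 12)*(-1/88403) = -113*(14/3 - 12)*(-1/88403) = -113*(-22/3)*(-1/88403) = (2486/3)*(-1/88403) = -2486/265209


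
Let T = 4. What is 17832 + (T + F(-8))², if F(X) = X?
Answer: 17848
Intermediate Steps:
17832 + (T + F(-8))² = 17832 + (4 - 8)² = 17832 + (-4)² = 17832 + 16 = 17848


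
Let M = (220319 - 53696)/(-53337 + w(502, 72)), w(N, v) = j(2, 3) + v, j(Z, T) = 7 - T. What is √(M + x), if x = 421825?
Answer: √1196596496083222/53261 ≈ 649.48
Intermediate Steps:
w(N, v) = 4 + v (w(N, v) = (7 - 1*3) + v = (7 - 3) + v = 4 + v)
M = -166623/53261 (M = (220319 - 53696)/(-53337 + (4 + 72)) = 166623/(-53337 + 76) = 166623/(-53261) = 166623*(-1/53261) = -166623/53261 ≈ -3.1284)
√(M + x) = √(-166623/53261 + 421825) = √(22466654702/53261) = √1196596496083222/53261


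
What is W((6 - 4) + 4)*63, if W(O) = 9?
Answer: 567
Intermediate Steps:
W((6 - 4) + 4)*63 = 9*63 = 567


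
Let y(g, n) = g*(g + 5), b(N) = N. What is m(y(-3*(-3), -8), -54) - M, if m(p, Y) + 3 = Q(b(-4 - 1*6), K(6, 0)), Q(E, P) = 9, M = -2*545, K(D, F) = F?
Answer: 1096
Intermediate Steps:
M = -1090
y(g, n) = g*(5 + g)
m(p, Y) = 6 (m(p, Y) = -3 + 9 = 6)
m(y(-3*(-3), -8), -54) - M = 6 - 1*(-1090) = 6 + 1090 = 1096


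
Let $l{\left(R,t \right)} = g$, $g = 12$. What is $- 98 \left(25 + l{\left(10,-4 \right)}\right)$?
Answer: $-3626$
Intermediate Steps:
$l{\left(R,t \right)} = 12$
$- 98 \left(25 + l{\left(10,-4 \right)}\right) = - 98 \left(25 + 12\right) = \left(-98\right) 37 = -3626$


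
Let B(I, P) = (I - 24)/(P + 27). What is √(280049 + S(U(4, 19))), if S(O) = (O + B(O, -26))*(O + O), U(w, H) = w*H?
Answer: √299505 ≈ 547.27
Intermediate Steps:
B(I, P) = (-24 + I)/(27 + P)
U(w, H) = H*w
S(O) = 2*O*(-24 + 2*O) (S(O) = (O + (-24 + O)/(27 - 26))*(O + O) = (O + (-24 + O)/1)*(2*O) = (O + 1*(-24 + O))*(2*O) = (O + (-24 + O))*(2*O) = (-24 + 2*O)*(2*O) = 2*O*(-24 + 2*O))
√(280049 + S(U(4, 19))) = √(280049 + 4*(19*4)*(-12 + 19*4)) = √(280049 + 4*76*(-12 + 76)) = √(280049 + 4*76*64) = √(280049 + 19456) = √299505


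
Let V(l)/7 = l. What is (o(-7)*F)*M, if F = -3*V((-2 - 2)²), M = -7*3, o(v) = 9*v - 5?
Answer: -479808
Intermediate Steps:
o(v) = -5 + 9*v
V(l) = 7*l
M = -21
F = -336 (F = -21*(-2 - 2)² = -21*(-4)² = -21*16 = -3*112 = -336)
(o(-7)*F)*M = ((-5 + 9*(-7))*(-336))*(-21) = ((-5 - 63)*(-336))*(-21) = -68*(-336)*(-21) = 22848*(-21) = -479808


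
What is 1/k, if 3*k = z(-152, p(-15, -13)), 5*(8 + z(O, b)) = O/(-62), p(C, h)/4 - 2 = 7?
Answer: -155/388 ≈ -0.39948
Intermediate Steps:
p(C, h) = 36 (p(C, h) = 8 + 4*7 = 8 + 28 = 36)
z(O, b) = -8 - O/310 (z(O, b) = -8 + (O/(-62))/5 = -8 + (O*(-1/62))/5 = -8 + (-O/62)/5 = -8 - O/310)
k = -388/155 (k = (-8 - 1/310*(-152))/3 = (-8 + 76/155)/3 = (⅓)*(-1164/155) = -388/155 ≈ -2.5032)
1/k = 1/(-388/155) = -155/388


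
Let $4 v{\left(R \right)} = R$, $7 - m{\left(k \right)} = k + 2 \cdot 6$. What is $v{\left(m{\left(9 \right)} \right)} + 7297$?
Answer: $\frac{14587}{2} \approx 7293.5$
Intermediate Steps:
$m{\left(k \right)} = -5 - k$ ($m{\left(k \right)} = 7 - \left(k + 2 \cdot 6\right) = 7 - \left(k + 12\right) = 7 - \left(12 + k\right) = -5 - k$)
$v{\left(R \right)} = \frac{R}{4}$
$v{\left(m{\left(9 \right)} \right)} + 7297 = \frac{-5 - 9}{4} + 7297 = \frac{1}{4} \left(-14\right) + 7297 = - \frac{7}{2} + 7297 = \frac{14587}{2}$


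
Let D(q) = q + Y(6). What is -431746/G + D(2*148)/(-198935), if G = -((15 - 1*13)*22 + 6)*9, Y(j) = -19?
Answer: 8588926586/8952075 ≈ 959.43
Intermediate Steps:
G = -450 (G = -((15 - 13)*22 + 6)*9 = -(2*22 + 6)*9 = -(44 + 6)*9 = -50*9 = -1*450 = -450)
D(q) = -19 + q (D(q) = q - 19 = -19 + q)
-431746/G + D(2*148)/(-198935) = -431746/(-450) + (-19 + 2*148)/(-198935) = -431746*(-1/450) + (-19 + 296)*(-1/198935) = 215873/225 + 277*(-1/198935) = 215873/225 - 277/198935 = 8588926586/8952075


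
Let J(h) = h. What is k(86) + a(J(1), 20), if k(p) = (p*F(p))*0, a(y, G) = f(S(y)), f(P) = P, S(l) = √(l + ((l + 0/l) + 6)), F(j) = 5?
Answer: 2*√2 ≈ 2.8284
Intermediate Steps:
S(l) = √(6 + 2*l) (S(l) = √(l + ((l + 0) + 6)) = √(l + (l + 6)) = √(l + (6 + l)) = √(6 + 2*l))
a(y, G) = √(6 + 2*y)
k(p) = 0 (k(p) = (p*5)*0 = (5*p)*0 = 0)
k(86) + a(J(1), 20) = 0 + √(6 + 2*1) = 0 + √(6 + 2) = 0 + √8 = 0 + 2*√2 = 2*√2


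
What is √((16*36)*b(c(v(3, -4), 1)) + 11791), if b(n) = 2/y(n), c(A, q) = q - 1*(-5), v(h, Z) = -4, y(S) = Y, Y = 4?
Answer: √12079 ≈ 109.90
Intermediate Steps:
y(S) = 4
c(A, q) = 5 + q (c(A, q) = q + 5 = 5 + q)
b(n) = ½ (b(n) = 2/4 = 2*(¼) = ½)
√((16*36)*b(c(v(3, -4), 1)) + 11791) = √((16*36)*(½) + 11791) = √(576*(½) + 11791) = √(288 + 11791) = √12079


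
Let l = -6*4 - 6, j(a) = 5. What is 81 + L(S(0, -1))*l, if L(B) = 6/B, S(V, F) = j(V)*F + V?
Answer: 117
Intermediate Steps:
l = -30 (l = -24 - 6 = -30)
S(V, F) = V + 5*F (S(V, F) = 5*F + V = V + 5*F)
81 + L(S(0, -1))*l = 81 + (6/(0 + 5*(-1)))*(-30) = 81 + (6/(0 - 5))*(-30) = 81 + (6/(-5))*(-30) = 81 + (6*(-⅕))*(-30) = 81 - 6/5*(-30) = 81 + 36 = 117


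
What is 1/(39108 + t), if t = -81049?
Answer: -1/41941 ≈ -2.3843e-5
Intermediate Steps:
1/(39108 + t) = 1/(39108 - 81049) = 1/(-41941) = -1/41941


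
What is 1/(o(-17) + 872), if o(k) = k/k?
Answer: 1/873 ≈ 0.0011455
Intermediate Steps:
o(k) = 1
1/(o(-17) + 872) = 1/(1 + 872) = 1/873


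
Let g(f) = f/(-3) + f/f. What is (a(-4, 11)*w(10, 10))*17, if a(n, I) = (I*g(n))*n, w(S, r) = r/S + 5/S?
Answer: -2618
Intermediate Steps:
g(f) = 1 - f/3 (g(f) = f*(-1/3) + 1 = -f/3 + 1 = 1 - f/3)
w(S, r) = 5/S + r/S
a(n, I) = I*n*(1 - n/3) (a(n, I) = (I*(1 - n/3))*n = I*n*(1 - n/3))
(a(-4, 11)*w(10, 10))*17 = (((1/3)*11*(-4)*(3 - 1*(-4)))*((5 + 10)/10))*17 = (((1/3)*11*(-4)*(3 + 4))*((1/10)*15))*17 = (((1/3)*11*(-4)*7)*(3/2))*17 = -308/3*3/2*17 = -154*17 = -2618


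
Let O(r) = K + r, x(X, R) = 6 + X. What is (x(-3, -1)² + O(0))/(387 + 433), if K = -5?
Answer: 1/205 ≈ 0.0048781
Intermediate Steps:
O(r) = -5 + r
(x(-3, -1)² + O(0))/(387 + 433) = ((6 - 3)² + (-5 + 0))/(387 + 433) = (3² - 5)/820 = (9 - 5)*(1/820) = 4*(1/820) = 1/205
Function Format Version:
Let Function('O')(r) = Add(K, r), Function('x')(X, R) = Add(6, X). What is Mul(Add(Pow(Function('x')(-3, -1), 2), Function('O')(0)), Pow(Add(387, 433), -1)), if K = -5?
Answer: Rational(1, 205) ≈ 0.0048781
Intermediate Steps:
Function('O')(r) = Add(-5, r)
Mul(Add(Pow(Function('x')(-3, -1), 2), Function('O')(0)), Pow(Add(387, 433), -1)) = Mul(Add(Pow(Add(6, -3), 2), Add(-5, 0)), Pow(Add(387, 433), -1)) = Mul(Add(Pow(3, 2), -5), Pow(820, -1)) = Mul(Add(9, -5), Rational(1, 820)) = Mul(4, Rational(1, 820)) = Rational(1, 205)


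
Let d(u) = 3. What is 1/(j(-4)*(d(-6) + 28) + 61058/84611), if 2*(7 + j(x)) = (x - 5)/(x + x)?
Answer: -1353776/269185995 ≈ -0.0050291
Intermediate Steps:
j(x) = -7 + (-5 + x)/(4*x) (j(x) = -7 + ((x - 5)/(x + x))/2 = -7 + ((-5 + x)/((2*x)))/2 = -7 + ((-5 + x)*(1/(2*x)))/2 = -7 + ((-5 + x)/(2*x))/2 = -7 + (-5 + x)/(4*x))
1/(j(-4)*(d(-6) + 28) + 61058/84611) = 1/(((1/4)*(-5 - 27*(-4))/(-4))*(3 + 28) + 61058/84611) = 1/(((1/4)*(-1/4)*(-5 + 108))*31 + 61058*(1/84611)) = 1/(((1/4)*(-1/4)*103)*31 + 61058/84611) = 1/(-103/16*31 + 61058/84611) = 1/(-3193/16 + 61058/84611) = 1/(-269185995/1353776) = -1353776/269185995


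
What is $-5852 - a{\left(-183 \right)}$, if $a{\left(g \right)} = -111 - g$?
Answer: $-5924$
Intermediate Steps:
$-5852 - a{\left(-183 \right)} = -5852 - \left(-111 - -183\right) = -5852 - \left(-111 + 183\right) = -5852 - 72 = -5924$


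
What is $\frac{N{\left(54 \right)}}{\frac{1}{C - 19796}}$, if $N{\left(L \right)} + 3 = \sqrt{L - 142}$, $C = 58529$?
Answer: $-116199 + 77466 i \sqrt{22} \approx -1.162 \cdot 10^{5} + 3.6335 \cdot 10^{5} i$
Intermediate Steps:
$N{\left(L \right)} = -3 + \sqrt{-142 + L}$ ($N{\left(L \right)} = -3 + \sqrt{L - 142} = -3 + \sqrt{-142 + L}$)
$\frac{N{\left(54 \right)}}{\frac{1}{C - 19796}} = \frac{-3 + \sqrt{-142 + 54}}{\frac{1}{58529 - 19796}} = \frac{-3 + \sqrt{-88}}{\frac{1}{38733}} = \left(-3 + 2 i \sqrt{22}\right) \frac{1}{\frac{1}{38733}} = \left(-3 + 2 i \sqrt{22}\right) 38733 = -116199 + 77466 i \sqrt{22}$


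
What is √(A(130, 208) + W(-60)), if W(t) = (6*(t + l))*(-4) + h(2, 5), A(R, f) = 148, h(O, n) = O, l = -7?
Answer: √1758 ≈ 41.929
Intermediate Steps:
W(t) = 170 - 24*t (W(t) = (6*(t - 7))*(-4) + 2 = (6*(-7 + t))*(-4) + 2 = (-42 + 6*t)*(-4) + 2 = (168 - 24*t) + 2 = 170 - 24*t)
√(A(130, 208) + W(-60)) = √(148 + (170 - 24*(-60))) = √(148 + (170 + 1440)) = √(148 + 1610) = √1758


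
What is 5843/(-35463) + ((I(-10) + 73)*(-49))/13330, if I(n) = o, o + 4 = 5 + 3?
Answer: -211689089/472721790 ≈ -0.44781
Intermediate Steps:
o = 4 (o = -4 + (5 + 3) = -4 + 8 = 4)
I(n) = 4
5843/(-35463) + ((I(-10) + 73)*(-49))/13330 = 5843/(-35463) + ((4 + 73)*(-49))/13330 = 5843*(-1/35463) + (77*(-49))*(1/13330) = -5843/35463 - 3773*1/13330 = -5843/35463 - 3773/13330 = -211689089/472721790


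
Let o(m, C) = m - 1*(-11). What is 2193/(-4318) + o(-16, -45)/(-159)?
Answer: -19241/40386 ≈ -0.47643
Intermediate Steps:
o(m, C) = 11 + m (o(m, C) = m + 11 = 11 + m)
2193/(-4318) + o(-16, -45)/(-159) = 2193/(-4318) + (11 - 16)/(-159) = 2193*(-1/4318) - 5*(-1/159) = -129/254 + 5/159 = -19241/40386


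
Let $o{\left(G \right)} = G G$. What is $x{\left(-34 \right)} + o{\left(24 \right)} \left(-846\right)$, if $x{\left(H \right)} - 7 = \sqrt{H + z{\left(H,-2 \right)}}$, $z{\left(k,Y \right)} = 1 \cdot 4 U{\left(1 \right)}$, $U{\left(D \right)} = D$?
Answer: $-487289 + i \sqrt{30} \approx -4.8729 \cdot 10^{5} + 5.4772 i$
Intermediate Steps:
$o{\left(G \right)} = G^{2}$
$z{\left(k,Y \right)} = 4$ ($z{\left(k,Y \right)} = 1 \cdot 4 \cdot 1 = 4 \cdot 1 = 4$)
$x{\left(H \right)} = 7 + \sqrt{4 + H}$ ($x{\left(H \right)} = 7 + \sqrt{H + 4} = 7 + \sqrt{4 + H}$)
$x{\left(-34 \right)} + o{\left(24 \right)} \left(-846\right) = \left(7 + \sqrt{4 - 34}\right) + 24^{2} \left(-846\right) = \left(7 + \sqrt{-30}\right) + 576 \left(-846\right) = \left(7 + i \sqrt{30}\right) - 487296 = -487289 + i \sqrt{30}$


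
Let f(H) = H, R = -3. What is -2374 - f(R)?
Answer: -2371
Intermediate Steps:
-2374 - f(R) = -2374 - 1*(-3) = -2374 + 3 = -2371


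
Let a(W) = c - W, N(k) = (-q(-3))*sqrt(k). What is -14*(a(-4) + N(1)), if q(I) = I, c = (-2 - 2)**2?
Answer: -322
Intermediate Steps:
c = 16 (c = (-4)**2 = 16)
N(k) = 3*sqrt(k) (N(k) = (-1*(-3))*sqrt(k) = 3*sqrt(k))
a(W) = 16 - W
-14*(a(-4) + N(1)) = -14*((16 - 1*(-4)) + 3*sqrt(1)) = -14*((16 + 4) + 3*1) = -14*(20 + 3) = -14*23 = -322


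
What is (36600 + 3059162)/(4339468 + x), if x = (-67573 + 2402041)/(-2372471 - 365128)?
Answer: 1412492492573/1979953487144 ≈ 0.71340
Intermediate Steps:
x = -778156/912533 (x = 2334468/(-2737599) = 2334468*(-1/2737599) = -778156/912533 ≈ -0.85274)
(36600 + 3059162)/(4339468 + x) = (36600 + 3059162)/(4339468 - 778156/912533) = 3095762/(3959906974288/912533) = 3095762*(912533/3959906974288) = 1412492492573/1979953487144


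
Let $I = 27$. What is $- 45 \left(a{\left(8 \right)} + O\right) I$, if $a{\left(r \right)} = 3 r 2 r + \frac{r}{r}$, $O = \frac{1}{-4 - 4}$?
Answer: $- \frac{3740985}{8} \approx -4.6762 \cdot 10^{5}$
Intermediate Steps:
$O = - \frac{1}{8}$ ($O = \frac{1}{-8} = - \frac{1}{8} \approx -0.125$)
$a{\left(r \right)} = 1 + 6 r^{2}$ ($a{\left(r \right)} = 6 r r + 1 = 6 r^{2} + 1 = 1 + 6 r^{2}$)
$- 45 \left(a{\left(8 \right)} + O\right) I = - 45 \left(\left(1 + 6 \cdot 8^{2}\right) - \frac{1}{8}\right) 27 = - 45 \left(\left(1 + 6 \cdot 64\right) - \frac{1}{8}\right) 27 = - 45 \left(\left(1 + 384\right) - \frac{1}{8}\right) 27 = - 45 \left(385 - \frac{1}{8}\right) 27 = \left(-45\right) \frac{3079}{8} \cdot 27 = \left(- \frac{138555}{8}\right) 27 = - \frac{3740985}{8}$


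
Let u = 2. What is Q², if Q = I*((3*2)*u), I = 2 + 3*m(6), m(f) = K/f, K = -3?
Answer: 36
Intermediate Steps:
m(f) = -3/f
I = ½ (I = 2 + 3*(-3/6) = 2 + 3*(-3*⅙) = 2 + 3*(-½) = 2 - 3/2 = ½ ≈ 0.50000)
Q = 6 (Q = ((3*2)*2)/2 = (6*2)/2 = (½)*12 = 6)
Q² = 6² = 36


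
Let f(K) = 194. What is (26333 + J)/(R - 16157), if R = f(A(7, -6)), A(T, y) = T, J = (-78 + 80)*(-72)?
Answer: -26189/15963 ≈ -1.6406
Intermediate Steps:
J = -144 (J = 2*(-72) = -144)
R = 194
(26333 + J)/(R - 16157) = (26333 - 144)/(194 - 16157) = 26189/(-15963) = 26189*(-1/15963) = -26189/15963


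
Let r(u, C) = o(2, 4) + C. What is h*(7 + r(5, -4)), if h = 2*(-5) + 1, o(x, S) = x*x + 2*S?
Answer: -135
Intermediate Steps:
o(x, S) = x² + 2*S
r(u, C) = 12 + C (r(u, C) = (2² + 2*4) + C = (4 + 8) + C = 12 + C)
h = -9 (h = -10 + 1 = -9)
h*(7 + r(5, -4)) = -9*(7 + (12 - 4)) = -9*(7 + 8) = -9*15 = -135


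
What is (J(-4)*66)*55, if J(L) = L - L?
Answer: 0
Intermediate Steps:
J(L) = 0
(J(-4)*66)*55 = (0*66)*55 = 0*55 = 0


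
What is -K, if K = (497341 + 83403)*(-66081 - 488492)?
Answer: 322064942312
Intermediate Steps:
K = -322064942312 (K = 580744*(-554573) = -322064942312)
-K = -1*(-322064942312) = 322064942312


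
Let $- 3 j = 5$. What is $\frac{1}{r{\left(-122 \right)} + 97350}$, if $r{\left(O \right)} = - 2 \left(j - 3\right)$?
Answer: $\frac{3}{292078} \approx 1.0271 \cdot 10^{-5}$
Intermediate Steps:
$j = - \frac{5}{3}$ ($j = \left(- \frac{1}{3}\right) 5 = - \frac{5}{3} \approx -1.6667$)
$r{\left(O \right)} = \frac{28}{3}$ ($r{\left(O \right)} = - 2 \left(- \frac{5}{3} - 3\right) = \left(-2\right) \left(- \frac{14}{3}\right) = \frac{28}{3}$)
$\frac{1}{r{\left(-122 \right)} + 97350} = \frac{1}{\frac{28}{3} + 97350} = \frac{1}{\frac{292078}{3}} = \frac{3}{292078}$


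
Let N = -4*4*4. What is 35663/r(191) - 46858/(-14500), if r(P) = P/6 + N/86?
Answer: 66895565509/58152250 ≈ 1150.4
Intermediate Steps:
N = -64 (N = -16*4 = -64)
r(P) = -32/43 + P/6 (r(P) = P/6 - 64/86 = P*(1/6) - 64*1/86 = P/6 - 32/43 = -32/43 + P/6)
35663/r(191) - 46858/(-14500) = 35663/(-32/43 + (1/6)*191) - 46858/(-14500) = 35663/(-32/43 + 191/6) - 46858*(-1/14500) = 35663/(8021/258) + 23429/7250 = 35663*(258/8021) + 23429/7250 = 9201054/8021 + 23429/7250 = 66895565509/58152250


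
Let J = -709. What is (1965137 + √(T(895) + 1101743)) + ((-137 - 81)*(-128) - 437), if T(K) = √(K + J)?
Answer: 1992604 + √(1101743 + √186) ≈ 1.9937e+6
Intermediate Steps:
T(K) = √(-709 + K) (T(K) = √(K - 709) = √(-709 + K))
(1965137 + √(T(895) + 1101743)) + ((-137 - 81)*(-128) - 437) = (1965137 + √(√(-709 + 895) + 1101743)) + ((-137 - 81)*(-128) - 437) = (1965137 + √(√186 + 1101743)) + (-218*(-128) - 437) = (1965137 + √(1101743 + √186)) + (27904 - 437) = (1965137 + √(1101743 + √186)) + 27467 = 1992604 + √(1101743 + √186)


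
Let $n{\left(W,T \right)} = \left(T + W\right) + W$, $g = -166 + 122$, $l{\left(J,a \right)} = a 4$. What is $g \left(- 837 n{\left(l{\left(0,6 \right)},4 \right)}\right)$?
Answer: $1915056$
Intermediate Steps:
$l{\left(J,a \right)} = 4 a$
$g = -44$
$n{\left(W,T \right)} = T + 2 W$
$g \left(- 837 n{\left(l{\left(0,6 \right)},4 \right)}\right) = - 44 \left(- 837 \left(4 + 2 \cdot 4 \cdot 6\right)\right) = - 44 \left(- 837 \left(4 + 2 \cdot 24\right)\right) = - 44 \left(- 837 \left(4 + 48\right)\right) = - 44 \left(\left(-837\right) 52\right) = \left(-44\right) \left(-43524\right) = 1915056$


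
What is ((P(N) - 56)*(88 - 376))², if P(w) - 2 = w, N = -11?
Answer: 350438400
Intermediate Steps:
P(w) = 2 + w
((P(N) - 56)*(88 - 376))² = (((2 - 11) - 56)*(88 - 376))² = ((-9 - 56)*(-288))² = (-65*(-288))² = 18720² = 350438400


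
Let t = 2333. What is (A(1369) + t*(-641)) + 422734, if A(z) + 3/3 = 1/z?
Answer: -1468553679/1369 ≈ -1.0727e+6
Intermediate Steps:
A(z) = -1 + 1/z
(A(1369) + t*(-641)) + 422734 = ((1 - 1*1369)/1369 + 2333*(-641)) + 422734 = ((1 - 1369)/1369 - 1495453) + 422734 = ((1/1369)*(-1368) - 1495453) + 422734 = (-1368/1369 - 1495453) + 422734 = -2047276525/1369 + 422734 = -1468553679/1369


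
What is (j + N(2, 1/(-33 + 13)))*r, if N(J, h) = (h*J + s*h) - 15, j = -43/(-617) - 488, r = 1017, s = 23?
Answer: -1265470389/2468 ≈ -5.1275e+5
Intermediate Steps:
j = -301053/617 (j = -43*(-1/617) - 488 = 43/617 - 488 = -301053/617 ≈ -487.93)
N(J, h) = -15 + 23*h + J*h (N(J, h) = (h*J + 23*h) - 15 = (J*h + 23*h) - 15 = (23*h + J*h) - 15 = -15 + 23*h + J*h)
(j + N(2, 1/(-33 + 13)))*r = (-301053/617 + (-15 + 23/(-33 + 13) + 2/(-33 + 13)))*1017 = (-301053/617 + (-15 + 23/(-20) + 2/(-20)))*1017 = (-301053/617 + (-15 + 23*(-1/20) + 2*(-1/20)))*1017 = (-301053/617 + (-15 - 23/20 - 1/10))*1017 = (-301053/617 - 65/4)*1017 = -1244317/2468*1017 = -1265470389/2468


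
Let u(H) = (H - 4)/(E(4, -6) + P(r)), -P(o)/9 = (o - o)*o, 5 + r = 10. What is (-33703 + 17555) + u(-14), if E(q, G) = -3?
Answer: -16142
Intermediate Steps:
r = 5 (r = -5 + 10 = 5)
P(o) = 0 (P(o) = -9*(o - o)*o = -0*o = -9*0 = 0)
u(H) = 4/3 - H/3 (u(H) = (H - 4)/(-3 + 0) = (-4 + H)/(-3) = (-4 + H)*(-⅓) = 4/3 - H/3)
(-33703 + 17555) + u(-14) = (-33703 + 17555) + (4/3 - ⅓*(-14)) = -16148 + (4/3 + 14/3) = -16148 + 6 = -16142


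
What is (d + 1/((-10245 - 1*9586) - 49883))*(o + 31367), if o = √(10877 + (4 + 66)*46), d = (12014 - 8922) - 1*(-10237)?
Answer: 29146778026135/69714 + 929217905*√14097/69714 ≈ 4.1967e+8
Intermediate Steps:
d = 13329 (d = 3092 + 10237 = 13329)
o = √14097 (o = √(10877 + 70*46) = √(10877 + 3220) = √14097 ≈ 118.73)
(d + 1/((-10245 - 1*9586) - 49883))*(o + 31367) = (13329 + 1/((-10245 - 1*9586) - 49883))*(√14097 + 31367) = (13329 + 1/((-10245 - 9586) - 49883))*(31367 + √14097) = (13329 + 1/(-19831 - 49883))*(31367 + √14097) = (13329 + 1/(-69714))*(31367 + √14097) = (13329 - 1/69714)*(31367 + √14097) = 929217905*(31367 + √14097)/69714 = 29146778026135/69714 + 929217905*√14097/69714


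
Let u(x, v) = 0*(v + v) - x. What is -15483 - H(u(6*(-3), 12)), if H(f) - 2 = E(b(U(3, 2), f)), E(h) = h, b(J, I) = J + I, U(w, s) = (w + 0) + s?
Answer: -15508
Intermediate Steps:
U(w, s) = s + w (U(w, s) = w + s = s + w)
b(J, I) = I + J
u(x, v) = -x (u(x, v) = 0*(2*v) - x = 0 - x = -x)
H(f) = 7 + f (H(f) = 2 + (f + (2 + 3)) = 2 + (f + 5) = 2 + (5 + f) = 7 + f)
-15483 - H(u(6*(-3), 12)) = -15483 - (7 - 6*(-3)) = -15483 - (7 - 1*(-18)) = -15483 - (7 + 18) = -15483 - 1*25 = -15483 - 25 = -15508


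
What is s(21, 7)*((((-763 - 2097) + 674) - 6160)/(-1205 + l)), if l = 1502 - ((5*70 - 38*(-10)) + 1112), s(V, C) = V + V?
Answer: 116844/515 ≈ 226.88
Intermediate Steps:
s(V, C) = 2*V
l = -340 (l = 1502 - ((350 + 380) + 1112) = 1502 - (730 + 1112) = 1502 - 1*1842 = 1502 - 1842 = -340)
s(21, 7)*((((-763 - 2097) + 674) - 6160)/(-1205 + l)) = (2*21)*((((-763 - 2097) + 674) - 6160)/(-1205 - 340)) = 42*(((-2860 + 674) - 6160)/(-1545)) = 42*((-2186 - 6160)*(-1/1545)) = 42*(-8346*(-1/1545)) = 42*(2782/515) = 116844/515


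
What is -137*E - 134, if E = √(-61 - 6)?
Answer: -134 - 137*I*√67 ≈ -134.0 - 1121.4*I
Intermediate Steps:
E = I*√67 (E = √(-67) = I*√67 ≈ 8.1853*I)
-137*E - 134 = -137*I*√67 - 134 = -134 - 137*I*√67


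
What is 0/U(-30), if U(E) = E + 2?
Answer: 0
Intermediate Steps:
U(E) = 2 + E
0/U(-30) = 0/(2 - 30) = 0/(-28) = 0*(-1/28) = 0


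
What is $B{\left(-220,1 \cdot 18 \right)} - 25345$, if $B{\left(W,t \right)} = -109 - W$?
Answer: $-25234$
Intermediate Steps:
$B{\left(-220,1 \cdot 18 \right)} - 25345 = \left(-109 - -220\right) - 25345 = \left(-109 + 220\right) - 25345 = 111 - 25345 = -25234$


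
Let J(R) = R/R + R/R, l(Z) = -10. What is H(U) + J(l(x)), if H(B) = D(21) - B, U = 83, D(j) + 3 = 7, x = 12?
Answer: -77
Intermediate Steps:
D(j) = 4 (D(j) = -3 + 7 = 4)
H(B) = 4 - B
J(R) = 2 (J(R) = 1 + 1 = 2)
H(U) + J(l(x)) = (4 - 1*83) + 2 = (4 - 83) + 2 = -79 + 2 = -77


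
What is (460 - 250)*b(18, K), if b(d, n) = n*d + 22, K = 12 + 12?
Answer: 95340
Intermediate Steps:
K = 24
b(d, n) = 22 + d*n (b(d, n) = d*n + 22 = 22 + d*n)
(460 - 250)*b(18, K) = (460 - 250)*(22 + 18*24) = 210*(22 + 432) = 210*454 = 95340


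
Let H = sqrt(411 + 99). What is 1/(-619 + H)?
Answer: -619/382651 - sqrt(510)/382651 ≈ -0.0016767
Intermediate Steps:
H = sqrt(510) ≈ 22.583
1/(-619 + H) = 1/(-619 + sqrt(510))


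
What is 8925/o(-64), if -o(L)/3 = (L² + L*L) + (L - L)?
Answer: -2975/8192 ≈ -0.36316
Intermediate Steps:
o(L) = -6*L² (o(L) = -3*((L² + L*L) + (L - L)) = -3*((L² + L²) + 0) = -3*(2*L² + 0) = -6*L²)
8925/o(-64) = 8925/((-6*(-64)²)) = 8925/((-6*4096)) = 8925/(-24576) = 8925*(-1/24576) = -2975/8192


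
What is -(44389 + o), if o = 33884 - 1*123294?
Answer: 45021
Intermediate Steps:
o = -89410 (o = 33884 - 123294 = -89410)
-(44389 + o) = -(44389 - 89410) = -1*(-45021) = 45021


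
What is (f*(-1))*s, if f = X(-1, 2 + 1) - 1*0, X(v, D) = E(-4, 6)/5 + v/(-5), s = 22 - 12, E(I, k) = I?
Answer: 6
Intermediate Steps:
s = 10
X(v, D) = -⅘ - v/5 (X(v, D) = -4/5 + v/(-5) = -4*⅕ + v*(-⅕) = -⅘ - v/5)
f = -⅗ (f = (-⅘ - ⅕*(-1)) - 1*0 = (-⅘ + ⅕) + 0 = -⅗ + 0 = -⅗ ≈ -0.60000)
(f*(-1))*s = -⅗*(-1)*10 = (⅗)*10 = 6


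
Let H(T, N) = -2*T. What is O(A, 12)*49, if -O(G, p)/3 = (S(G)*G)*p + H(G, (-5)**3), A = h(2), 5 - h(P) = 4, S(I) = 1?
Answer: -1470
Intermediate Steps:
h(P) = 1 (h(P) = 5 - 1*4 = 5 - 4 = 1)
A = 1
O(G, p) = 6*G - 3*G*p (O(G, p) = -3*((1*G)*p - 2*G) = -3*(G*p - 2*G) = -3*(-2*G + G*p) = 6*G - 3*G*p)
O(A, 12)*49 = (3*1*(2 - 1*12))*49 = (3*1*(2 - 12))*49 = (3*1*(-10))*49 = -30*49 = -1470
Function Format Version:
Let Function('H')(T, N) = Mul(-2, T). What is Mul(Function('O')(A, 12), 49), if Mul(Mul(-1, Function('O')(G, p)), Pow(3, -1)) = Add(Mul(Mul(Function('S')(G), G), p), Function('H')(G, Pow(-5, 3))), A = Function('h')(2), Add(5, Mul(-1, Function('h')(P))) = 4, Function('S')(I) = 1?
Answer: -1470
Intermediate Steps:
Function('h')(P) = 1 (Function('h')(P) = Add(5, Mul(-1, 4)) = Add(5, -4) = 1)
A = 1
Function('O')(G, p) = Add(Mul(6, G), Mul(-3, G, p)) (Function('O')(G, p) = Mul(-3, Add(Mul(Mul(1, G), p), Mul(-2, G))) = Mul(-3, Add(Mul(G, p), Mul(-2, G))) = Mul(-3, Add(Mul(-2, G), Mul(G, p))) = Add(Mul(6, G), Mul(-3, G, p)))
Mul(Function('O')(A, 12), 49) = Mul(Mul(3, 1, Add(2, Mul(-1, 12))), 49) = Mul(Mul(3, 1, Add(2, -12)), 49) = Mul(Mul(3, 1, -10), 49) = Mul(-30, 49) = -1470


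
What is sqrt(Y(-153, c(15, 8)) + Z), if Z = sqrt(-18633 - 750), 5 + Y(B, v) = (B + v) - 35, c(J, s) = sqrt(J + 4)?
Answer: sqrt(-193 + sqrt(19) + I*sqrt(19383)) ≈ 4.786 + 14.545*I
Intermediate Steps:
c(J, s) = sqrt(4 + J)
Y(B, v) = -40 + B + v (Y(B, v) = -5 + ((B + v) - 35) = -5 + (-35 + B + v) = -40 + B + v)
Z = I*sqrt(19383) (Z = sqrt(-19383) = I*sqrt(19383) ≈ 139.22*I)
sqrt(Y(-153, c(15, 8)) + Z) = sqrt((-40 - 153 + sqrt(4 + 15)) + I*sqrt(19383)) = sqrt((-40 - 153 + sqrt(19)) + I*sqrt(19383)) = sqrt((-193 + sqrt(19)) + I*sqrt(19383)) = sqrt(-193 + sqrt(19) + I*sqrt(19383))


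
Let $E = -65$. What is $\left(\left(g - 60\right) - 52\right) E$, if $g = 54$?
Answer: $3770$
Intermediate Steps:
$\left(\left(g - 60\right) - 52\right) E = \left(\left(54 - 60\right) - 52\right) \left(-65\right) = \left(-6 - 52\right) \left(-65\right) = \left(-58\right) \left(-65\right) = 3770$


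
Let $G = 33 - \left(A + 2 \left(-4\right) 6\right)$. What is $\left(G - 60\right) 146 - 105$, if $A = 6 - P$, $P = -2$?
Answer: $1793$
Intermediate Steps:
$A = 8$ ($A = 6 - -2 = 6 + 2 = 8$)
$G = 73$ ($G = 33 - \left(8 + 2 \left(-4\right) 6\right) = 33 - \left(8 - 48\right) = 33 - -40 = 33 + 40 = 73$)
$\left(G - 60\right) 146 - 105 = \left(73 - 60\right) 146 - 105 = 13 \cdot 146 - 105 = 1898 - 105 = 1793$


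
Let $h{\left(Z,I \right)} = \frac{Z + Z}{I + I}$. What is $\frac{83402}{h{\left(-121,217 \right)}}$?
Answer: $- \frac{1645294}{11} \approx -1.4957 \cdot 10^{5}$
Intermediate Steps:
$h{\left(Z,I \right)} = \frac{Z}{I}$ ($h{\left(Z,I \right)} = \frac{2 Z}{2 I} = 2 Z \frac{1}{2 I} = \frac{Z}{I}$)
$\frac{83402}{h{\left(-121,217 \right)}} = \frac{83402}{\left(-121\right) \frac{1}{217}} = \frac{83402}{- \frac{121}{217}} = 83402 \left(- \frac{217}{121}\right) = - \frac{1645294}{11}$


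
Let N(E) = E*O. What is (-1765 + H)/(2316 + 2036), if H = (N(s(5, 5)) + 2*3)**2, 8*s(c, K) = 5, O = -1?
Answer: -111111/278528 ≈ -0.39892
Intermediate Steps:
s(c, K) = 5/8 (s(c, K) = (1/8)*5 = 5/8)
N(E) = -E (N(E) = E*(-1) = -E)
H = 1849/64 (H = (-1*5/8 + 2*3)**2 = (-5/8 + 6)**2 = (43/8)**2 = 1849/64 ≈ 28.891)
(-1765 + H)/(2316 + 2036) = (-1765 + 1849/64)/(2316 + 2036) = -111111/64/4352 = -111111/64*1/4352 = -111111/278528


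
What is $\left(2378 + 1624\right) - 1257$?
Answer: $2745$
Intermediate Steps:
$\left(2378 + 1624\right) - 1257 = 4002 + \left(-1634 + 377\right) = 4002 - 1257 = 2745$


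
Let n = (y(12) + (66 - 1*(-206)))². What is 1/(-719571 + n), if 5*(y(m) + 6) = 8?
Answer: -25/16199031 ≈ -1.5433e-6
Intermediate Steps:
y(m) = -22/5 (y(m) = -6 + (⅕)*8 = -6 + 8/5 = -22/5)
n = 1790244/25 (n = (-22/5 + (66 - 1*(-206)))² = (-22/5 + (66 + 206))² = (-22/5 + 272)² = (1338/5)² = 1790244/25 ≈ 71610.)
1/(-719571 + n) = 1/(-719571 + 1790244/25) = 1/(-16199031/25) = -25/16199031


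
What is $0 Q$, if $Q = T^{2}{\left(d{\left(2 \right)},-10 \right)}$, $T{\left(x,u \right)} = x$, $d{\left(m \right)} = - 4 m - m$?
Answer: $0$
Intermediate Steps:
$d{\left(m \right)} = - 5 m$
$Q = 100$ ($Q = \left(\left(-5\right) 2\right)^{2} = \left(-10\right)^{2} = 100$)
$0 Q = 0 \cdot 100 = 0$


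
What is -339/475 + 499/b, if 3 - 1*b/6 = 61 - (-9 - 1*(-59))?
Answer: -253297/22800 ≈ -11.110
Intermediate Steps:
b = -48 (b = 18 - 6*(61 - (-9 - 1*(-59))) = 18 - 6*(61 - (-9 + 59)) = 18 - 6*(61 - 1*50) = 18 - 6*(61 - 50) = 18 - 6*11 = 18 - 66 = -48)
-339/475 + 499/b = -339/475 + 499/(-48) = -339*1/475 + 499*(-1/48) = -339/475 - 499/48 = -253297/22800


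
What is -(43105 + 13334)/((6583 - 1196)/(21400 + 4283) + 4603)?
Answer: -1449522837/118224236 ≈ -12.261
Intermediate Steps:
-(43105 + 13334)/((6583 - 1196)/(21400 + 4283) + 4603) = -56439/(5387/25683 + 4603) = -56439/118224236/25683 = -56439*25683/118224236 = -1*1449522837/118224236 = -1449522837/118224236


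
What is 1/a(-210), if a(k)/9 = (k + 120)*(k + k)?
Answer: 1/340200 ≈ 2.9394e-6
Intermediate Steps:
a(k) = 18*k*(120 + k) (a(k) = 9*((k + 120)*(k + k)) = 9*((120 + k)*(2*k)) = 9*(2*k*(120 + k)) = 18*k*(120 + k))
1/a(-210) = 1/(18*(-210)*(120 - 210)) = 1/(18*(-210)*(-90)) = 1/340200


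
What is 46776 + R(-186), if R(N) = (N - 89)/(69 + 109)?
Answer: 8325853/178 ≈ 46774.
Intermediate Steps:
R(N) = -½ + N/178 (R(N) = (-89 + N)/178 = (-89 + N)*(1/178) = -½ + N/178)
46776 + R(-186) = 46776 + (-½ + (1/178)*(-186)) = 46776 + (-½ - 93/89) = 46776 - 275/178 = 8325853/178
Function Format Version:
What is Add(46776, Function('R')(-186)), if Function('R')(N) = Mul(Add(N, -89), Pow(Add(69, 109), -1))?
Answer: Rational(8325853, 178) ≈ 46774.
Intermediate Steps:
Function('R')(N) = Add(Rational(-1, 2), Mul(Rational(1, 178), N)) (Function('R')(N) = Mul(Add(-89, N), Pow(178, -1)) = Mul(Add(-89, N), Rational(1, 178)) = Add(Rational(-1, 2), Mul(Rational(1, 178), N)))
Add(46776, Function('R')(-186)) = Add(46776, Add(Rational(-1, 2), Mul(Rational(1, 178), -186))) = Add(46776, Add(Rational(-1, 2), Rational(-93, 89))) = Add(46776, Rational(-275, 178)) = Rational(8325853, 178)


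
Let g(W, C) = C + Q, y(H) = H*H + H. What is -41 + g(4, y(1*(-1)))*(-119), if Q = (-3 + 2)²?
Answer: -160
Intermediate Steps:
Q = 1 (Q = (-1)² = 1)
y(H) = H + H² (y(H) = H² + H = H + H²)
g(W, C) = 1 + C (g(W, C) = C + 1 = 1 + C)
-41 + g(4, y(1*(-1)))*(-119) = -41 + (1 + (1*(-1))*(1 + 1*(-1)))*(-119) = -41 + (1 - (1 - 1))*(-119) = -41 + (1 - 1*0)*(-119) = -41 + (1 + 0)*(-119) = -41 + 1*(-119) = -41 - 119 = -160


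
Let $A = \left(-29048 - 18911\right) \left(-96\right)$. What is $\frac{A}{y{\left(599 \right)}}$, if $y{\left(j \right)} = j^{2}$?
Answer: $\frac{4604064}{358801} \approx 12.832$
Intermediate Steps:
$A = 4604064$ ($A = \left(-47959\right) \left(-96\right) = 4604064$)
$\frac{A}{y{\left(599 \right)}} = \frac{4604064}{599^{2}} = \frac{4604064}{358801}$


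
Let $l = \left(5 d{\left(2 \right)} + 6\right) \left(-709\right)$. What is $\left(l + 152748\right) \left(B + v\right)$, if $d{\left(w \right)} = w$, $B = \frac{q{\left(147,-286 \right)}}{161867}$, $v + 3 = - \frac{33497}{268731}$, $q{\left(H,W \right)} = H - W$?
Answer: $- \frac{19202909342932628}{43498680777} \approx -4.4146 \cdot 10^{5}$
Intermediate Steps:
$v = - \frac{839690}{268731}$ ($v = -3 - \frac{33497}{268731} = - \frac{839690}{268731} \approx -3.1246$)
$B = \frac{433}{161867}$ ($B = \frac{147 - -286}{161867} = \left(147 + 286\right) \frac{1}{161867} = 433 \cdot \frac{1}{161867} = \frac{433}{161867} \approx 0.002675$)
$l = -11344$ ($l = \left(5 \cdot 2 + 6\right) \left(-709\right) = \left(10 + 6\right) \left(-709\right) = 16 \left(-709\right) = -11344$)
$\left(l + 152748\right) \left(B + v\right) = \left(-11344 + 152748\right) \left(\frac{433}{161867} - \frac{839690}{268731}\right) = 141404 \left(- \frac{135801740707}{43498680777}\right) = - \frac{19202909342932628}{43498680777}$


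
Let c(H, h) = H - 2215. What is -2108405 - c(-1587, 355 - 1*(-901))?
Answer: -2104603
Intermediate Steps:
c(H, h) = -2215 + H
-2108405 - c(-1587, 355 - 1*(-901)) = -2108405 - (-2215 - 1587) = -2108405 - 1*(-3802) = -2108405 + 3802 = -2104603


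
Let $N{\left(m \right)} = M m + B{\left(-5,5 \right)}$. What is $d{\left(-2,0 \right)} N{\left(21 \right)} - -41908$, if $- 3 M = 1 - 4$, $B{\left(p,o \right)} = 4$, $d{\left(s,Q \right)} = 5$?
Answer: $42033$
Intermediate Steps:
$M = 1$ ($M = - \frac{1 - 4}{3} = \left(- \frac{1}{3}\right) \left(-3\right) = 1$)
$N{\left(m \right)} = 4 + m$ ($N{\left(m \right)} = 1 m + 4 = m + 4 = 4 + m$)
$d{\left(-2,0 \right)} N{\left(21 \right)} - -41908 = 5 \left(4 + 21\right) - -41908 = 5 \cdot 25 + 41908 = 125 + 41908 = 42033$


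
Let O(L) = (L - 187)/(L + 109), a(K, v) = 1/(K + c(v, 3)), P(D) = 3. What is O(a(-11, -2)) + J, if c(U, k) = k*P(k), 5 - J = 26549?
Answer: -5760423/217 ≈ -26546.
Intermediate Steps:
J = -26544 (J = 5 - 1*26549 = 5 - 26549 = -26544)
c(U, k) = 3*k (c(U, k) = k*3 = 3*k)
a(K, v) = 1/(9 + K) (a(K, v) = 1/(K + 3*3) = 1/(K + 9) = 1/(9 + K))
O(L) = (-187 + L)/(109 + L)
O(a(-11, -2)) + J = (-187 + 1/(9 - 11))/(109 + 1/(9 - 11)) - 26544 = (-187 + 1/(-2))/(109 + 1/(-2)) - 26544 = (-187 - ½)/(109 - ½) - 26544 = -375/2/(217/2) - 26544 = (2/217)*(-375/2) - 26544 = -375/217 - 26544 = -5760423/217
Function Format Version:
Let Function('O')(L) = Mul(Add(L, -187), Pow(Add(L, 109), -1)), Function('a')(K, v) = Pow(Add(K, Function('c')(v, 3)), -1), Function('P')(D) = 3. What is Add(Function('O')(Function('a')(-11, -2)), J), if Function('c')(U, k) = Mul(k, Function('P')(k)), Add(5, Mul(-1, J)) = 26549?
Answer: Rational(-5760423, 217) ≈ -26546.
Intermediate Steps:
J = -26544 (J = Add(5, Mul(-1, 26549)) = Add(5, -26549) = -26544)
Function('c')(U, k) = Mul(3, k) (Function('c')(U, k) = Mul(k, 3) = Mul(3, k))
Function('a')(K, v) = Pow(Add(9, K), -1) (Function('a')(K, v) = Pow(Add(K, Mul(3, 3)), -1) = Pow(Add(K, 9), -1) = Pow(Add(9, K), -1))
Function('O')(L) = Mul(Pow(Add(109, L), -1), Add(-187, L)) (Function('O')(L) = Mul(Add(-187, L), Pow(Add(109, L), -1)) = Mul(Pow(Add(109, L), -1), Add(-187, L)))
Add(Function('O')(Function('a')(-11, -2)), J) = Add(Mul(Pow(Add(109, Pow(Add(9, -11), -1)), -1), Add(-187, Pow(Add(9, -11), -1))), -26544) = Add(Mul(Pow(Add(109, Pow(-2, -1)), -1), Add(-187, Pow(-2, -1))), -26544) = Add(Mul(Pow(Add(109, Rational(-1, 2)), -1), Add(-187, Rational(-1, 2))), -26544) = Add(Mul(Pow(Rational(217, 2), -1), Rational(-375, 2)), -26544) = Add(Mul(Rational(2, 217), Rational(-375, 2)), -26544) = Add(Rational(-375, 217), -26544) = Rational(-5760423, 217)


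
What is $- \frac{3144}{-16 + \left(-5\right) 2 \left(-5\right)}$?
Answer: $- \frac{1572}{17} \approx -92.471$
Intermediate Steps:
$- \frac{3144}{-16 + \left(-5\right) 2 \left(-5\right)} = - \frac{3144}{-16 - -50} = - \frac{3144}{-16 + 50} = - \frac{3144}{34} = \left(-3144\right) \frac{1}{34} = - \frac{1572}{17}$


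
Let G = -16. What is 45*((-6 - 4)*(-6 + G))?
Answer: 9900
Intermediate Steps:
45*((-6 - 4)*(-6 + G)) = 45*((-6 - 4)*(-6 - 16)) = 45*(-10*(-22)) = 45*220 = 9900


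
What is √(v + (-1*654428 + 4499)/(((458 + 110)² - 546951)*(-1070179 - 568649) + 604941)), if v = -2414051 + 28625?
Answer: I*√35822403057626370055748727683/122544657899 ≈ 1544.5*I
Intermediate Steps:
v = -2385426
√(v + (-1*654428 + 4499)/(((458 + 110)² - 546951)*(-1070179 - 568649) + 604941)) = √(-2385426 + (-1*654428 + 4499)/(((458 + 110)² - 546951)*(-1070179 - 568649) + 604941)) = √(-2385426 + (-654428 + 4499)/((568² - 546951)*(-1638828) + 604941)) = √(-2385426 - 649929/((322624 - 546951)*(-1638828) + 604941)) = √(-2385426 - 649929/(-224327*(-1638828) + 604941)) = √(-2385426 - 649929/(367633368756 + 604941)) = √(-2385426 - 649929/367633973697) = √(-2385426 - 649929*1/367633973697) = √(-2385426 - 216643/122544657899) = √(-292321213113596617/122544657899) = I*√35822403057626370055748727683/122544657899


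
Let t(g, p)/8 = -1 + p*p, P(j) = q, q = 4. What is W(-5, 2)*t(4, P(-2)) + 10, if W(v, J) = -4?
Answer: -470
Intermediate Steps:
P(j) = 4
t(g, p) = -8 + 8*p² (t(g, p) = 8*(-1 + p*p) = 8*(-1 + p²) = -8 + 8*p²)
W(-5, 2)*t(4, P(-2)) + 10 = -4*(-8 + 8*4²) + 10 = -4*(-8 + 8*16) + 10 = -4*(-8 + 128) + 10 = -4*120 + 10 = -480 + 10 = -470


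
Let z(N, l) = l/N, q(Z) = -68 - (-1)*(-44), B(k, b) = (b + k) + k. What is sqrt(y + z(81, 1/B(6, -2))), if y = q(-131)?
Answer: I*sqrt(907190)/90 ≈ 10.583*I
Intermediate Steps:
B(k, b) = b + 2*k
q(Z) = -112 (q(Z) = -68 - 1*44 = -68 - 44 = -112)
y = -112
sqrt(y + z(81, 1/B(6, -2))) = sqrt(-112 + 1/((-2 + 2*6)*81)) = sqrt(-112 + (1/81)/(-2 + 12)) = sqrt(-112 + (1/81)/10) = sqrt(-112 + (1/10)*(1/81)) = sqrt(-112 + 1/810) = sqrt(-90719/810) = I*sqrt(907190)/90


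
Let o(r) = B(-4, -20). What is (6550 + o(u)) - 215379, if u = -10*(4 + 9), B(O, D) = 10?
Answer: -208819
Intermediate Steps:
u = -130 (u = -10*13 = -130)
o(r) = 10
(6550 + o(u)) - 215379 = (6550 + 10) - 215379 = 6560 - 215379 = -208819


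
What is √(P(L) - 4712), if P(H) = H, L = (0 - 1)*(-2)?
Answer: I*√4710 ≈ 68.629*I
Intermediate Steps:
L = 2 (L = -1*(-2) = 2)
√(P(L) - 4712) = √(2 - 4712) = √(-4710) = I*√4710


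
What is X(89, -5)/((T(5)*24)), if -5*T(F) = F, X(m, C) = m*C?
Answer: 445/24 ≈ 18.542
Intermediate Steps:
X(m, C) = C*m
T(F) = -F/5
X(89, -5)/((T(5)*24)) = (-5*89)/((-⅕*5*24)) = -445/((-1*24)) = -445/(-24) = -445*(-1/24) = 445/24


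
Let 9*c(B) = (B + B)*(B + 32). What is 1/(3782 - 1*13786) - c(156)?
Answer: -195598211/30012 ≈ -6517.3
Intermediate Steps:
c(B) = 2*B*(32 + B)/9 (c(B) = ((B + B)*(B + 32))/9 = ((2*B)*(32 + B))/9 = (2*B*(32 + B))/9 = 2*B*(32 + B)/9)
1/(3782 - 1*13786) - c(156) = 1/(3782 - 1*13786) - 2*156*(32 + 156)/9 = 1/(3782 - 13786) - 2*156*188/9 = 1/(-10004) - 1*19552/3 = -1/10004 - 19552/3 = -195598211/30012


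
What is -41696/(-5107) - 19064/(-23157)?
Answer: 1062914120/118262799 ≈ 8.9877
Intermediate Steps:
-41696/(-5107) - 19064/(-23157) = -41696*(-1/5107) - 19064*(-1/23157) = 41696/5107 + 19064/23157 = 1062914120/118262799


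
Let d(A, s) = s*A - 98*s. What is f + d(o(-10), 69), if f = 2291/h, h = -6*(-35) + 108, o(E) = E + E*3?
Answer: -3025705/318 ≈ -9514.8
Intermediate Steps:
o(E) = 4*E (o(E) = E + 3*E = 4*E)
h = 318 (h = 210 + 108 = 318)
d(A, s) = -98*s + A*s (d(A, s) = A*s - 98*s = -98*s + A*s)
f = 2291/318 ≈ 7.2044
f + d(o(-10), 69) = 2291/318 + 69*(-98 + 4*(-10)) = 2291/318 + 69*(-98 - 40) = 2291/318 + 69*(-138) = 2291/318 - 9522 = -3025705/318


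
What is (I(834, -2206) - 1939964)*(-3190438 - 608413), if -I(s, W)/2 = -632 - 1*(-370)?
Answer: 7367643583440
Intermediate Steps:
I(s, W) = 524 (I(s, W) = -2*(-632 - 1*(-370)) = -2*(-632 + 370) = -2*(-262) = 524)
(I(834, -2206) - 1939964)*(-3190438 - 608413) = (524 - 1939964)*(-3190438 - 608413) = -1939440*(-3798851) = 7367643583440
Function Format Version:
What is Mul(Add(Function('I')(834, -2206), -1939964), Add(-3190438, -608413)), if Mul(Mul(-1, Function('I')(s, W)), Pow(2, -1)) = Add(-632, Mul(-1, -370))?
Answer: 7367643583440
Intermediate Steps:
Function('I')(s, W) = 524 (Function('I')(s, W) = Mul(-2, Add(-632, Mul(-1, -370))) = Mul(-2, Add(-632, 370)) = Mul(-2, -262) = 524)
Mul(Add(Function('I')(834, -2206), -1939964), Add(-3190438, -608413)) = Mul(Add(524, -1939964), Add(-3190438, -608413)) = Mul(-1939440, -3798851) = 7367643583440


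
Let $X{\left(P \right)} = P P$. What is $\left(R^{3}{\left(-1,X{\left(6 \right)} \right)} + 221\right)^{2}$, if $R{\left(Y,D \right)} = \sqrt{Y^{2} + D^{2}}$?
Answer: $2181873914 + 573274 \sqrt{1297} \approx 2.2025 \cdot 10^{9}$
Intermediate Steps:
$X{\left(P \right)} = P^{2}$
$R{\left(Y,D \right)} = \sqrt{D^{2} + Y^{2}}$
$\left(R^{3}{\left(-1,X{\left(6 \right)} \right)} + 221\right)^{2} = \left(\left(\sqrt{\left(6^{2}\right)^{2} + \left(-1\right)^{2}}\right)^{3} + 221\right)^{2} = \left(\left(\sqrt{36^{2} + 1}\right)^{3} + 221\right)^{2} = \left(\left(\sqrt{1296 + 1}\right)^{3} + 221\right)^{2} = \left(\left(\sqrt{1297}\right)^{3} + 221\right)^{2} = \left(1297 \sqrt{1297} + 221\right)^{2} = \left(221 + 1297 \sqrt{1297}\right)^{2}$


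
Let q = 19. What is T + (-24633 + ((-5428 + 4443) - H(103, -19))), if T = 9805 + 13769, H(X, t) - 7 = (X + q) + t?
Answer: -2154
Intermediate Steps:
H(X, t) = 26 + X + t (H(X, t) = 7 + ((X + 19) + t) = 7 + ((19 + X) + t) = 7 + (19 + X + t) = 26 + X + t)
T = 23574
T + (-24633 + ((-5428 + 4443) - H(103, -19))) = 23574 + (-24633 + ((-5428 + 4443) - (26 + 103 - 19))) = 23574 + (-24633 + (-985 - 1*110)) = 23574 + (-24633 + (-985 - 110)) = 23574 + (-24633 - 1095) = 23574 - 25728 = -2154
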